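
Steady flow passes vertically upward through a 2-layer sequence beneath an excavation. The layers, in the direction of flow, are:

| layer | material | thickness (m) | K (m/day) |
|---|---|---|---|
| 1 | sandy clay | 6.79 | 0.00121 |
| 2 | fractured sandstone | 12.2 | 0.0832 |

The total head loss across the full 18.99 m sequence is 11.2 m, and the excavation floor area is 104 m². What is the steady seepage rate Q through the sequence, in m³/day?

0.202

Flow is perpendicular to layering, so the layers act in series and the equivalent K is the thickness-weighted harmonic mean.
Total thickness L = 6.79 + 12.2 = 18.99 m.
Σ(b_i/K_i) = 6.79/0.00121 + 12.2/0.0832 = 5758 d.
K_eq = L / Σ(b_i/K_i) = 18.99 / 5758 = 0.003298 m/day.
Q = K_eq · A · (Δh/L) = 0.003298 × 104 × (11.2/18.99) = 0.2023 m³/day.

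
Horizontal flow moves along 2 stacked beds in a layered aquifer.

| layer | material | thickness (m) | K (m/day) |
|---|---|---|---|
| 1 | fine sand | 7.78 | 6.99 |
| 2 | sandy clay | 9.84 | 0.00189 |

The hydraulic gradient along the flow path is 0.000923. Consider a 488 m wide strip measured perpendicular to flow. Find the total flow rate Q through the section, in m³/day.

24.5

Flow is parallel to layering, so each bed carries its own Darcy discharge and the transmissivities add.
Σ(K_i·b_i) = 6.99×7.78 + 0.00189×9.84 = 54.40 m²/day.
Hydraulic gradient i = 0.000923.
Q = Σ(K_i·b_i) · W · i = 54.40 × 488 × 0.0009230 = 24.50 m³/day.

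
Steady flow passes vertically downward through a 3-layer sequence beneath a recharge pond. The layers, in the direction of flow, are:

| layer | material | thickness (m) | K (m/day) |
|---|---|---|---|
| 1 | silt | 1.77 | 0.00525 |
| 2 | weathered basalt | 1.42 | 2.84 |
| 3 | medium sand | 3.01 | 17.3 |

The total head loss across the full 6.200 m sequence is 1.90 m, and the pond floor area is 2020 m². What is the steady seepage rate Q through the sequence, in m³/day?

11.4

Flow is perpendicular to layering, so the layers act in series and the equivalent K is the thickness-weighted harmonic mean.
Total thickness L = 1.77 + 1.42 + 3.01 = 6.200 m.
Σ(b_i/K_i) = 1.77/0.00525 + 1.42/2.84 + 3.01/17.3 = 337.8 d.
K_eq = L / Σ(b_i/K_i) = 6.200 / 337.8 = 0.01835 m/day.
Q = K_eq · A · (Δh/L) = 0.01835 × 2020 × (1.90/6.200) = 11.36 m³/day.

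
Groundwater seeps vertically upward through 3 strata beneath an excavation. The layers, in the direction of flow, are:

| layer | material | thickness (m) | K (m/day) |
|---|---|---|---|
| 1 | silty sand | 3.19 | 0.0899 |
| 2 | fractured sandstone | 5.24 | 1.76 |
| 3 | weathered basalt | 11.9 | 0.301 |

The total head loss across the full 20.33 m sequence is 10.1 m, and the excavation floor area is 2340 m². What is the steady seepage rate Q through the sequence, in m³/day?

Flow is perpendicular to layering, so the layers act in series and the equivalent K is the thickness-weighted harmonic mean.
Total thickness L = 3.19 + 5.24 + 11.9 = 20.33 m.
Σ(b_i/K_i) = 3.19/0.0899 + 5.24/1.76 + 11.9/0.301 = 78.00 d.
K_eq = L / Σ(b_i/K_i) = 20.33 / 78.00 = 0.2607 m/day.
Q = K_eq · A · (Δh/L) = 0.2607 × 2340 × (10.1/20.33) = 303.0 m³/day.

303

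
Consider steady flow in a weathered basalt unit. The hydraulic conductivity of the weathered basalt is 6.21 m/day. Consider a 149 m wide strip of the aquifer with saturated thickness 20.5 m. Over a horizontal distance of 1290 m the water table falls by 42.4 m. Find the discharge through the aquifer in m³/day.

Cross-sectional area A = 149 × 20.5 = 3054 m².
Hydraulic gradient i = Δh / L = 42.4 / 1290 = 0.03287.
Darcy's law: Q = K · A · i = 6.210 × 3054 × 0.03287 = 623.5 m³/day.

623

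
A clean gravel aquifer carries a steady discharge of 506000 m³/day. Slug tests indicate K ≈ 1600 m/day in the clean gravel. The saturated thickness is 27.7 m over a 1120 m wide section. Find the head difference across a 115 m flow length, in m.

Cross-sectional area A = 1120 × 27.7 = 31024 m².
From Q = K·A·i, i = Q / (K·A) = 506000 / (1600 × 31024) = 0.01019.
Head loss Δh = i · L = 0.01019 × 115 = 1.172 m.

1.17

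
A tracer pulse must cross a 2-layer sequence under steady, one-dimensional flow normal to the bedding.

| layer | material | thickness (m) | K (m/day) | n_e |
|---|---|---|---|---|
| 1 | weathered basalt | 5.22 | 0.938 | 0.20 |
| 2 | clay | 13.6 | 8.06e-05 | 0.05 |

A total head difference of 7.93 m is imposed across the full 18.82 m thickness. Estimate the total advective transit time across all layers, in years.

100

With flow normal to the layers, continuity requires the same specific discharge q through every layer.
Σ(b_i/K_i) = 5.22/0.938 + 13.6/8.06e-05 = 1.687e+05 d.
q = Δh / Σ(b_i/K_i) = 7.93 / 1.687e+05 = 4.700e-05 m/day.
In each layer the seepage velocity is v_i = q/n_i, so the layer transit time is t_i = b_i·n_i / q:
  layer 1 (weathered basalt): t_1 = 5.22 × 0.20 / 4.700e-05 = 22215 d
  layer 2 (clay): t_2 = 13.6 × 0.05 / 4.700e-05 = 14470 d
Total t = Σ t_i = 36684 days = 100.4 years.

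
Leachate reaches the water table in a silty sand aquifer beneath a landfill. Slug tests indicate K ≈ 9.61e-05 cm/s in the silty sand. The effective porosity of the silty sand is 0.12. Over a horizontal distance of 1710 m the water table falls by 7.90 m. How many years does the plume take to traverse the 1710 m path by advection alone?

1460

Convert K: 9.61e-05 cm/s × 864 = 0.08303 m/day.
Hydraulic gradient i = Δh / L = 7.90 / 1710 = 0.004620.
Darcy flux q = K · i = 0.08303 × 0.004620 = 0.0003836 m/day.
Seepage velocity v = q / n_e = 0.0003836 / 0.12 = 0.003197 m/day.
Travel time t = L / v = 1710 / 0.003197 = 5.349e+05 days = 1465 years.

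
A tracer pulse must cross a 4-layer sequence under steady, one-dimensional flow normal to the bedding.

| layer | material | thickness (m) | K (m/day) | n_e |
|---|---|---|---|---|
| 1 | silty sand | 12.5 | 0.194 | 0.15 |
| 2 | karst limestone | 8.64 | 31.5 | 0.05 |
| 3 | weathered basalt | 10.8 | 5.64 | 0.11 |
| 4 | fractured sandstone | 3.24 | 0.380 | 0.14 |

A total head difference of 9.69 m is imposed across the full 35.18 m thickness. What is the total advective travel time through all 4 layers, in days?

With flow normal to the layers, continuity requires the same specific discharge q through every layer.
Σ(b_i/K_i) = 12.5/0.194 + 8.64/31.5 + 10.8/5.64 + 3.24/0.380 = 75.15 d.
q = Δh / Σ(b_i/K_i) = 9.69 / 75.15 = 0.1289 m/day.
In each layer the seepage velocity is v_i = q/n_i, so the layer transit time is t_i = b_i·n_i / q:
  layer 1 (silty sand): t_1 = 12.5 × 0.15 / 0.1289 = 14.54 d
  layer 2 (karst limestone): t_2 = 8.64 × 0.05 / 0.1289 = 3.350 d
  layer 3 (weathered basalt): t_3 = 10.8 × 0.11 / 0.1289 = 9.213 d
  layer 4 (fractured sandstone): t_4 = 3.24 × 0.14 / 0.1289 = 3.518 d
Total t = Σ t_i = 30.62 days.

30.6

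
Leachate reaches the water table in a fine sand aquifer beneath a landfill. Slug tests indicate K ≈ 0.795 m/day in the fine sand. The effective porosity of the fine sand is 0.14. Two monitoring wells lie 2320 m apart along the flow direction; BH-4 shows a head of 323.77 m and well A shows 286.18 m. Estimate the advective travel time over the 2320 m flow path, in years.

69.0

Hydraulic gradient i = (323.77 − 286.18) / 2320 = 37.59 / 2320 = 0.01620.
Darcy flux q = K · i = 0.7950 × 0.01620 = 0.01288 m/day.
Seepage velocity v = q / n_e = 0.01288 / 0.14 = 0.09201 m/day.
Travel time t = L / v = 2320 / 0.09201 = 25215 days = 69.04 years.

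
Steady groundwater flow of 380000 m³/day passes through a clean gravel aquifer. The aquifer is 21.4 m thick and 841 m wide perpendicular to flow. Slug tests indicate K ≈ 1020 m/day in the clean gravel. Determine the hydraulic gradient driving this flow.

0.0207

Cross-sectional area A = 841 × 21.4 = 17997 m².
From Q = K·A·i, i = Q / (K·A) = 380000 / (1020 × 17997) = 0.02070.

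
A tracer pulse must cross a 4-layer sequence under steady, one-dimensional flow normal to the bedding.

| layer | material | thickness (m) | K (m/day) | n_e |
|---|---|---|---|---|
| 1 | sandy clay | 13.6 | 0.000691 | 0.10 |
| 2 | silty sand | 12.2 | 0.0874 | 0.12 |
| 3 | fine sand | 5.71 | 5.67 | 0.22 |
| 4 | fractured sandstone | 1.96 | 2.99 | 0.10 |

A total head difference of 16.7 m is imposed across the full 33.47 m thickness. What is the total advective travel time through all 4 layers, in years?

With flow normal to the layers, continuity requires the same specific discharge q through every layer.
Σ(b_i/K_i) = 13.6/0.000691 + 12.2/0.0874 + 5.71/5.67 + 1.96/2.99 = 19823 d.
q = Δh / Σ(b_i/K_i) = 16.7 / 19823 = 0.0008425 m/day.
In each layer the seepage velocity is v_i = q/n_i, so the layer transit time is t_i = b_i·n_i / q:
  layer 1 (sandy clay): t_1 = 13.6 × 0.10 / 0.0008425 = 1614 d
  layer 2 (silty sand): t_2 = 12.2 × 0.12 / 0.0008425 = 1738 d
  layer 3 (fine sand): t_3 = 5.71 × 0.22 / 0.0008425 = 1491 d
  layer 4 (fractured sandstone): t_4 = 1.96 × 0.10 / 0.0008425 = 232.7 d
Total t = Σ t_i = 5076 days = 13.90 years.

13.9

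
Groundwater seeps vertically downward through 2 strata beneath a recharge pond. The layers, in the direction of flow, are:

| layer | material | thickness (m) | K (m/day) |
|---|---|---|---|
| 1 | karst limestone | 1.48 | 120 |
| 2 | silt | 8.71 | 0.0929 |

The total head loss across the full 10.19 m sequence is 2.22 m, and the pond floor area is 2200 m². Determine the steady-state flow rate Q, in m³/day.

Flow is perpendicular to layering, so the layers act in series and the equivalent K is the thickness-weighted harmonic mean.
Total thickness L = 1.48 + 8.71 = 10.19 m.
Σ(b_i/K_i) = 1.48/120 + 8.71/0.0929 = 93.77 d.
K_eq = L / Σ(b_i/K_i) = 10.19 / 93.77 = 0.1087 m/day.
Q = K_eq · A · (Δh/L) = 0.1087 × 2200 × (2.22/10.19) = 52.09 m³/day.

52.1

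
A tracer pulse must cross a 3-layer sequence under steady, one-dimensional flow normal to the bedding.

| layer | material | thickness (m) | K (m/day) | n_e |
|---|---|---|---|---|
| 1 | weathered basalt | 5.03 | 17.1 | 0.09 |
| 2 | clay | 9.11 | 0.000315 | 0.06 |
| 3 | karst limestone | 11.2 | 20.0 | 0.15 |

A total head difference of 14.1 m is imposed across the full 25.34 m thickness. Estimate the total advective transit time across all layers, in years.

With flow normal to the layers, continuity requires the same specific discharge q through every layer.
Σ(b_i/K_i) = 5.03/17.1 + 9.11/0.000315 + 11.2/20.0 = 28921 d.
q = Δh / Σ(b_i/K_i) = 14.1 / 28921 = 0.0004875 m/day.
In each layer the seepage velocity is v_i = q/n_i, so the layer transit time is t_i = b_i·n_i / q:
  layer 1 (weathered basalt): t_1 = 5.03 × 0.09 / 0.0004875 = 928.6 d
  layer 2 (clay): t_2 = 9.11 × 0.06 / 0.0004875 = 1121 d
  layer 3 (karst limestone): t_3 = 11.2 × 0.15 / 0.0004875 = 3446 d
Total t = Σ t_i = 5496 days = 15.05 years.

15.0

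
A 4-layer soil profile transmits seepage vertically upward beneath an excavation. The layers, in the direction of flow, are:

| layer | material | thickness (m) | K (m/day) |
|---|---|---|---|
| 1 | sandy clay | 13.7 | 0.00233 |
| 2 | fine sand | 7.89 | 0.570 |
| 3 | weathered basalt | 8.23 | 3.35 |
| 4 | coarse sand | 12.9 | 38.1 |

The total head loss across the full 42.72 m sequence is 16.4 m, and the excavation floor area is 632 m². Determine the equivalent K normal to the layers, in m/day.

0.00725

Flow is perpendicular to layering, so the layers act in series and the equivalent K is the thickness-weighted harmonic mean.
Total thickness L = 13.7 + 7.89 + 8.23 + 12.9 = 42.72 m.
Σ(b_i/K_i) = 13.7/0.00233 + 7.89/0.570 + 8.23/3.35 + 12.9/38.1 = 5896 d.
K_eq = L / Σ(b_i/K_i) = 42.72 / 5896 = 0.007245 m/day.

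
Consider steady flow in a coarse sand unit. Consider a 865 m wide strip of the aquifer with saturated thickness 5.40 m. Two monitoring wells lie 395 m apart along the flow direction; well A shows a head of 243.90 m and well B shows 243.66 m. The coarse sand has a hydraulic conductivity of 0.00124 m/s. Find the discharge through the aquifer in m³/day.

Convert K: 0.00124 m/s × 86400 = 107.1 m/day.
Cross-sectional area A = 865 × 5.40 = 4671 m².
Hydraulic gradient i = (243.90 − 243.66) / 395 = 0.24 / 395 = 0.0006076.
Darcy's law: Q = K · A · i = 107.1 × 4671 × 0.0006076 = 304.1 m³/day.

304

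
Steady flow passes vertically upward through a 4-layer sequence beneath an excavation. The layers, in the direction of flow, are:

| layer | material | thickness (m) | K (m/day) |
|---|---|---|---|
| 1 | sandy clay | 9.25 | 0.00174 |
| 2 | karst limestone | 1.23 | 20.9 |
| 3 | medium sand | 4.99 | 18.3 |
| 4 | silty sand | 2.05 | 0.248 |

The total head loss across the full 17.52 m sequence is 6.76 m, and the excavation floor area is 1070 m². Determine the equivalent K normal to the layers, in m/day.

Flow is perpendicular to layering, so the layers act in series and the equivalent K is the thickness-weighted harmonic mean.
Total thickness L = 9.25 + 1.23 + 4.99 + 2.05 = 17.52 m.
Σ(b_i/K_i) = 9.25/0.00174 + 1.23/20.9 + 4.99/18.3 + 2.05/0.248 = 5325 d.
K_eq = L / Σ(b_i/K_i) = 17.52 / 5325 = 0.003290 m/day.

0.00329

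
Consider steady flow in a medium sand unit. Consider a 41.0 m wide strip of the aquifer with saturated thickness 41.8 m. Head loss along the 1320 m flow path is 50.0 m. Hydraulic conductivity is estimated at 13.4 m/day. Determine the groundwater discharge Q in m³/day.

Cross-sectional area A = 41.0 × 41.8 = 1714 m².
Hydraulic gradient i = Δh / L = 50.0 / 1320 = 0.03788.
Darcy's law: Q = K · A · i = 13.40 × 1714 × 0.03788 = 869.9 m³/day.

870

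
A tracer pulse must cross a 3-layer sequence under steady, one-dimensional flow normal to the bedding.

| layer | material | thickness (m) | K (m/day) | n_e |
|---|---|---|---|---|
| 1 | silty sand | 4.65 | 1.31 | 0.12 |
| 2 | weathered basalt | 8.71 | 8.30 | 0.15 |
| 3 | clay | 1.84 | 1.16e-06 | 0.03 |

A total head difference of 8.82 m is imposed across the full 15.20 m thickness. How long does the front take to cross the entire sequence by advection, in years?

945

With flow normal to the layers, continuity requires the same specific discharge q through every layer.
Σ(b_i/K_i) = 4.65/1.31 + 8.71/8.30 + 1.84/1.16e-06 = 1.586e+06 d.
q = Δh / Σ(b_i/K_i) = 8.82 / 1.586e+06 = 5.560e-06 m/day.
In each layer the seepage velocity is v_i = q/n_i, so the layer transit time is t_i = b_i·n_i / q:
  layer 1 (silty sand): t_1 = 4.65 × 0.12 / 5.560e-06 = 1.004e+05 d
  layer 2 (weathered basalt): t_2 = 8.71 × 0.15 / 5.560e-06 = 2.350e+05 d
  layer 3 (clay): t_3 = 1.84 × 0.03 / 5.560e-06 = 9927 d
Total t = Σ t_i = 3.452e+05 days = 945.2 years.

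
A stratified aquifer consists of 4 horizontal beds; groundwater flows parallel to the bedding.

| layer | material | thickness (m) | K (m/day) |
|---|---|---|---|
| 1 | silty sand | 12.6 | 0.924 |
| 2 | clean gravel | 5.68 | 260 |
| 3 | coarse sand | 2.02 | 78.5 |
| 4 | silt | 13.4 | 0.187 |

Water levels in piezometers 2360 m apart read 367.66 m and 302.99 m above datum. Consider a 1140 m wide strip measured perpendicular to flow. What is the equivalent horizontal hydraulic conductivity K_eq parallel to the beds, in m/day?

Flow is parallel to layering, so each bed carries its own Darcy discharge and the transmissivities add.
Σ(K_i·b_i) = 0.924×12.6 + 260×5.68 + 78.5×2.02 + 0.187×13.4 = 1650 m²/day.
Total thickness b = 33.70 m, so K_eq = Σ(K_i·b_i)/b = 48.95 m/day.

48.9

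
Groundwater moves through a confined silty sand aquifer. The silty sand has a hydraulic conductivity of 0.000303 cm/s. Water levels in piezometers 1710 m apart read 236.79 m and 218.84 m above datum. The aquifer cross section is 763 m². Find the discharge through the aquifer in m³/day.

Convert K: 0.000303 cm/s × 864 = 0.2618 m/day.
Hydraulic gradient i = (236.79 − 218.84) / 1710 = 17.95 / 1710 = 0.01050.
Darcy's law: Q = K · A · i = 0.2618 × 763.0 × 0.01050 = 2.097 m³/day.

2.10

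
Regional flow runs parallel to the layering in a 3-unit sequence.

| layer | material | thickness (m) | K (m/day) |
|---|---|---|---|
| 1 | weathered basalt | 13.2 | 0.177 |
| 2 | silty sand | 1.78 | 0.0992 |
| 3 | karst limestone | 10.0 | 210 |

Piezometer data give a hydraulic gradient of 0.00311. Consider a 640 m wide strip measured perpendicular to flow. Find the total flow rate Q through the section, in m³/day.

Flow is parallel to layering, so each bed carries its own Darcy discharge and the transmissivities add.
Σ(K_i·b_i) = 0.177×13.2 + 0.0992×1.78 + 210×10.0 = 2103 m²/day.
Hydraulic gradient i = 0.00311.
Q = Σ(K_i·b_i) · W · i = 2103 × 640 × 0.003110 = 4185 m³/day.

4180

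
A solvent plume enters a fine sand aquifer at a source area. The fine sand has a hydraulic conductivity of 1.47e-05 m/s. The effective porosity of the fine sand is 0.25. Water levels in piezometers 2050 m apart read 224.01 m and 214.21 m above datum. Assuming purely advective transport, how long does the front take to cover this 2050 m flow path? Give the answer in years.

231

Convert K: 1.47e-05 m/s × 86400 = 1.270 m/day.
Hydraulic gradient i = (224.01 − 214.21) / 2050 = 9.8 / 2050 = 0.004780.
Darcy flux q = K · i = 1.270 × 0.004780 = 0.006072 m/day.
Seepage velocity v = q / n_e = 0.006072 / 0.25 = 0.02429 m/day.
Travel time t = L / v = 2050 / 0.02429 = 84409 days = 231.1 years.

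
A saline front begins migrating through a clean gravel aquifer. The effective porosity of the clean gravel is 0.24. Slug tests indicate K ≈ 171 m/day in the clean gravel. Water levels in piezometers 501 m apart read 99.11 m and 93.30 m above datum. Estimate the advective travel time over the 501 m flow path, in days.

Hydraulic gradient i = (99.11 − 93.30) / 501 = 5.81 / 501 = 0.01160.
Darcy flux q = K · i = 171.0 × 0.01160 = 1.983 m/day.
Seepage velocity v = q / n_e = 1.983 / 0.24 = 8.263 m/day.
Travel time t = L / v = 501 / 8.263 = 60.63 days.

60.6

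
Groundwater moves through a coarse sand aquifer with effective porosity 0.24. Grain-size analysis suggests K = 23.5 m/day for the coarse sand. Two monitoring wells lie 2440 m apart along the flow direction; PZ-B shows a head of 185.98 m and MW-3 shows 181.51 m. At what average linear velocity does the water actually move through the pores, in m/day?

Hydraulic gradient i = (185.98 − 181.51) / 2440 = 4.47 / 2440 = 0.001832.
Darcy flux q = K · i = 23.50 × 0.001832 = 0.04305 m/day.
Seepage velocity v = q / n_e = 0.04305 / 0.24 = 0.1794 m/day.

0.179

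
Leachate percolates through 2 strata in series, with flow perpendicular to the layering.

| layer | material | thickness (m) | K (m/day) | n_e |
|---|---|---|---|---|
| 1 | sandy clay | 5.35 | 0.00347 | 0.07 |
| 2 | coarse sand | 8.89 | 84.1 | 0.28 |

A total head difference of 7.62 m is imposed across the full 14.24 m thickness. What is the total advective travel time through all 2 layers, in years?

1.59

With flow normal to the layers, continuity requires the same specific discharge q through every layer.
Σ(b_i/K_i) = 5.35/0.00347 + 8.89/84.1 = 1542 d.
q = Δh / Σ(b_i/K_i) = 7.62 / 1542 = 0.004942 m/day.
In each layer the seepage velocity is v_i = q/n_i, so the layer transit time is t_i = b_i·n_i / q:
  layer 1 (sandy clay): t_1 = 5.35 × 0.07 / 0.004942 = 75.78 d
  layer 2 (coarse sand): t_2 = 8.89 × 0.28 / 0.004942 = 503.7 d
Total t = Σ t_i = 579.5 days = 1.586 years.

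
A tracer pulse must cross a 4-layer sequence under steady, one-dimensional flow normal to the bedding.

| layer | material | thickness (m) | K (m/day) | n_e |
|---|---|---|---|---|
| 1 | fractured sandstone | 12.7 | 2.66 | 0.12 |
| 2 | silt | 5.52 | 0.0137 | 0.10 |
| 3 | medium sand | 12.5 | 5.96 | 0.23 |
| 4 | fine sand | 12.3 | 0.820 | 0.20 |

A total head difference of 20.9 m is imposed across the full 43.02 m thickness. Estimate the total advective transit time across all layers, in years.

0.412

With flow normal to the layers, continuity requires the same specific discharge q through every layer.
Σ(b_i/K_i) = 12.7/2.66 + 5.52/0.0137 + 12.5/5.96 + 12.3/0.820 = 424.8 d.
q = Δh / Σ(b_i/K_i) = 20.9 / 424.8 = 0.04920 m/day.
In each layer the seepage velocity is v_i = q/n_i, so the layer transit time is t_i = b_i·n_i / q:
  layer 1 (fractured sandstone): t_1 = 12.7 × 0.12 / 0.04920 = 30.98 d
  layer 2 (silt): t_2 = 5.52 × 0.10 / 0.04920 = 11.22 d
  layer 3 (medium sand): t_3 = 12.5 × 0.23 / 0.04920 = 58.43 d
  layer 4 (fine sand): t_4 = 12.3 × 0.20 / 0.04920 = 50.00 d
Total t = Σ t_i = 150.6 days = 0.4124 years.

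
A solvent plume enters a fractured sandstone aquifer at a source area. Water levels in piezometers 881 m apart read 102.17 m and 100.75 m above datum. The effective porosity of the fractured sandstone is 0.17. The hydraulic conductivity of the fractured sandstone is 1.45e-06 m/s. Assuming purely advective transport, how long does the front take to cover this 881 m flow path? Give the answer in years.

2030

Convert K: 1.45e-06 m/s × 86400 = 0.1253 m/day.
Hydraulic gradient i = (102.17 − 100.75) / 881 = 1.42 / 881 = 0.001612.
Darcy flux q = K · i = 0.1253 × 0.001612 = 0.0002019 m/day.
Seepage velocity v = q / n_e = 0.0002019 / 0.17 = 0.001188 m/day.
Travel time t = L / v = 881 / 0.001188 = 7.417e+05 days = 2031 years.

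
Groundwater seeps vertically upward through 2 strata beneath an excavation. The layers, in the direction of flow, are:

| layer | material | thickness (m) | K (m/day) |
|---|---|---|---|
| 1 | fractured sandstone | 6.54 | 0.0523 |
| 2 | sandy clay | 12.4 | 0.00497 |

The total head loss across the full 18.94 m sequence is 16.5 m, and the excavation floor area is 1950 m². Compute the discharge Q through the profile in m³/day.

12.3

Flow is perpendicular to layering, so the layers act in series and the equivalent K is the thickness-weighted harmonic mean.
Total thickness L = 6.54 + 12.4 = 18.94 m.
Σ(b_i/K_i) = 6.54/0.0523 + 12.4/0.00497 = 2620 d.
K_eq = L / Σ(b_i/K_i) = 18.94 / 2620 = 0.007229 m/day.
Q = K_eq · A · (Δh/L) = 0.007229 × 1950 × (16.5/18.94) = 12.28 m³/day.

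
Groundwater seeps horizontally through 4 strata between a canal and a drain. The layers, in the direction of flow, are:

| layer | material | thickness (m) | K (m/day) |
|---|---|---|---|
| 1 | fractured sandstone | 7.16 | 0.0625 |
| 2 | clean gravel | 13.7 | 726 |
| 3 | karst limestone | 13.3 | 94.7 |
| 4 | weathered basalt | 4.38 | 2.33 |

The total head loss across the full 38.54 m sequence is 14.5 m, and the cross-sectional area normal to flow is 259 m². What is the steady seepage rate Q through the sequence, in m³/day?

Flow is perpendicular to layering, so the layers act in series and the equivalent K is the thickness-weighted harmonic mean.
Total thickness L = 7.16 + 13.7 + 13.3 + 4.38 = 38.54 m.
Σ(b_i/K_i) = 7.16/0.0625 + 13.7/726 + 13.3/94.7 + 4.38/2.33 = 116.6 d.
K_eq = L / Σ(b_i/K_i) = 38.54 / 116.6 = 0.3305 m/day.
Q = K_eq · A · (Δh/L) = 0.3305 × 259 × (14.5/38.54) = 32.21 m³/day.

32.2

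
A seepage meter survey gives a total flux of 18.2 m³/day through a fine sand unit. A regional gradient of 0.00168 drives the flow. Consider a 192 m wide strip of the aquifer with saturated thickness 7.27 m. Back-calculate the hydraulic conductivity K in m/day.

7.76

Cross-sectional area A = 192 × 7.27 = 1396 m².
Hydraulic gradient i = 0.00168.
From Q = K·A·i, K = Q / (A·i) = 18.2 / (1396 × 0.001680) = 7.761 m/day.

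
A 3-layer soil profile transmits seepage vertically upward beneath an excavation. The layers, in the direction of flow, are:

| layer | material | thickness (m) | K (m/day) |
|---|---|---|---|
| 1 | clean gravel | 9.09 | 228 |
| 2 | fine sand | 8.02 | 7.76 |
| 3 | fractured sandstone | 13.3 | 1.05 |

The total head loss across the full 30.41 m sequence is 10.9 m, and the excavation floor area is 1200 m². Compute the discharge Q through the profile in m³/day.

Flow is perpendicular to layering, so the layers act in series and the equivalent K is the thickness-weighted harmonic mean.
Total thickness L = 9.09 + 8.02 + 13.3 = 30.41 m.
Σ(b_i/K_i) = 9.09/228 + 8.02/7.76 + 13.3/1.05 = 13.74 d.
K_eq = L / Σ(b_i/K_i) = 30.41 / 13.74 = 2.213 m/day.
Q = K_eq · A · (Δh/L) = 2.213 × 1200 × (10.9/30.41) = 952.0 m³/day.

952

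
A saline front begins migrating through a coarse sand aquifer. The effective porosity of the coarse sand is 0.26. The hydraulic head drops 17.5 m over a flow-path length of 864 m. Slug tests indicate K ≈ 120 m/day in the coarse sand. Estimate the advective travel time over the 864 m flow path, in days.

Hydraulic gradient i = Δh / L = 17.5 / 864 = 0.02025.
Darcy flux q = K · i = 120.0 × 0.02025 = 2.431 m/day.
Seepage velocity v = q / n_e = 2.431 / 0.26 = 9.348 m/day.
Travel time t = L / v = 864 / 9.348 = 92.42 days.

92.4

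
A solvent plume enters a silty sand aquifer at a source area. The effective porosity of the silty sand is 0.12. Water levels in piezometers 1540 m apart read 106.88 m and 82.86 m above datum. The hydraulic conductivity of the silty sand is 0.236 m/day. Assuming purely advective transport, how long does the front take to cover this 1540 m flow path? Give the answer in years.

137

Hydraulic gradient i = (106.88 − 82.86) / 1540 = 24.02 / 1540 = 0.01560.
Darcy flux q = K · i = 0.2360 × 0.01560 = 0.003681 m/day.
Seepage velocity v = q / n_e = 0.003681 / 0.12 = 0.03067 m/day.
Travel time t = L / v = 1540 / 0.03067 = 50204 days = 137.5 years.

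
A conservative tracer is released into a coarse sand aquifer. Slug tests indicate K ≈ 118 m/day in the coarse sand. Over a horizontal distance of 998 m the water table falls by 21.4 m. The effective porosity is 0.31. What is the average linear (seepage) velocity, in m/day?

Hydraulic gradient i = Δh / L = 21.4 / 998 = 0.02144.
Darcy flux q = K · i = 118.0 × 0.02144 = 2.530 m/day.
Seepage velocity v = q / n_e = 2.530 / 0.31 = 8.162 m/day.

8.16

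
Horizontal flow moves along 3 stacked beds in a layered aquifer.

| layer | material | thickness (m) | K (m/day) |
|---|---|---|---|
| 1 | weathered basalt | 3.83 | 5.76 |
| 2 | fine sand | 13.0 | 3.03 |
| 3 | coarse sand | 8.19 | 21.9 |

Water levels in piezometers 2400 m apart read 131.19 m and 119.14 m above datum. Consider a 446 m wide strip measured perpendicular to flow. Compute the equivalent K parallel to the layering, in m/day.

9.62

Flow is parallel to layering, so each bed carries its own Darcy discharge and the transmissivities add.
Σ(K_i·b_i) = 5.76×3.83 + 3.03×13.0 + 21.9×8.19 = 240.8 m²/day.
Total thickness b = 25.02 m, so K_eq = Σ(K_i·b_i)/b = 9.625 m/day.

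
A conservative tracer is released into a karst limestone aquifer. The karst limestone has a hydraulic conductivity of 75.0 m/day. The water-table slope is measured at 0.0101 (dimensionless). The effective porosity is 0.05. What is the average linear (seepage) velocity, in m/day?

Hydraulic gradient i = 0.0101.
Darcy flux q = K · i = 75.00 × 0.01010 = 0.7575 m/day.
Seepage velocity v = q / n_e = 0.7575 / 0.05 = 15.15 m/day.

15.1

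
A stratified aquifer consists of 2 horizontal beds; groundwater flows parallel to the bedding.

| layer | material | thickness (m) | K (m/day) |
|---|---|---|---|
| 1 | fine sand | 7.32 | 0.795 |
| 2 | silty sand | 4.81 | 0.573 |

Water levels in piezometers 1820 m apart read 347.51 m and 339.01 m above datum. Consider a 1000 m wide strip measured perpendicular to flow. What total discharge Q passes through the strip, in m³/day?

Flow is parallel to layering, so each bed carries its own Darcy discharge and the transmissivities add.
Σ(K_i·b_i) = 0.795×7.32 + 0.573×4.81 = 8.576 m²/day.
Hydraulic gradient i = (347.51 − 339.01) / 1820 = 8.5 / 1820 = 0.004670.
Q = Σ(K_i·b_i) · W · i = 8.576 × 1000 × 0.004670 = 40.05 m³/day.

40.1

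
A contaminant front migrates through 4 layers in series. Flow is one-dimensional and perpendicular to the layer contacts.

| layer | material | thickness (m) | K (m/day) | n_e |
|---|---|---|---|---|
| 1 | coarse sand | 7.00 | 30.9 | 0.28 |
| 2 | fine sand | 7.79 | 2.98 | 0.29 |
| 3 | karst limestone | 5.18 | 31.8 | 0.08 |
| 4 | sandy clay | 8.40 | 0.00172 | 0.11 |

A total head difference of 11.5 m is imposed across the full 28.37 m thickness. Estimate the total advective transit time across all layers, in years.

6.47

With flow normal to the layers, continuity requires the same specific discharge q through every layer.
Σ(b_i/K_i) = 7.00/30.9 + 7.79/2.98 + 5.18/31.8 + 8.40/0.00172 = 4887 d.
q = Δh / Σ(b_i/K_i) = 11.5 / 4887 = 0.002353 m/day.
In each layer the seepage velocity is v_i = q/n_i, so the layer transit time is t_i = b_i·n_i / q:
  layer 1 (coarse sand): t_1 = 7.00 × 0.28 / 0.002353 = 832.9 d
  layer 2 (fine sand): t_2 = 7.79 × 0.29 / 0.002353 = 960.0 d
  layer 3 (karst limestone): t_3 = 5.18 × 0.08 / 0.002353 = 176.1 d
  layer 4 (sandy clay): t_4 = 8.40 × 0.11 / 0.002353 = 392.6 d
Total t = Σ t_i = 2362 days = 6.466 years.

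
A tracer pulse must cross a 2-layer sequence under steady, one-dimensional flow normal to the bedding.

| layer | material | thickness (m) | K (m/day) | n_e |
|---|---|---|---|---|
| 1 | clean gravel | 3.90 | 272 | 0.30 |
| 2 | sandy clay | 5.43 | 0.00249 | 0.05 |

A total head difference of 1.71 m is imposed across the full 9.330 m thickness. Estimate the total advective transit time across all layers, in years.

5.03

With flow normal to the layers, continuity requires the same specific discharge q through every layer.
Σ(b_i/K_i) = 3.90/272 + 5.43/0.00249 = 2181 d.
q = Δh / Σ(b_i/K_i) = 1.71 / 2181 = 0.0007841 m/day.
In each layer the seepage velocity is v_i = q/n_i, so the layer transit time is t_i = b_i·n_i / q:
  layer 1 (clean gravel): t_1 = 3.90 × 0.30 / 0.0007841 = 1492 d
  layer 2 (sandy clay): t_2 = 5.43 × 0.05 / 0.0007841 = 346.2 d
Total t = Σ t_i = 1838 days = 5.033 years.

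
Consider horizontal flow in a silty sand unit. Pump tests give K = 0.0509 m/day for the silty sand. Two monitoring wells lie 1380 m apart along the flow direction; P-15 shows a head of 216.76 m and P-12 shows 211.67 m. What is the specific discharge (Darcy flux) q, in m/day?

0.000188

Hydraulic gradient i = (216.76 − 211.67) / 1380 = 5.09 / 1380 = 0.003688.
Specific discharge q = K · i = 0.05090 × 0.003688 = 0.0001877 m/day.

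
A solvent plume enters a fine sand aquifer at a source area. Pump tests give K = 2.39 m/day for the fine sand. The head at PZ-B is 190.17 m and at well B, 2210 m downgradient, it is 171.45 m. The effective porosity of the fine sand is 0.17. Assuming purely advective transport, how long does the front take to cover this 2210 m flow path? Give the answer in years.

Hydraulic gradient i = (190.17 − 171.45) / 2210 = 18.72 / 2210 = 0.008471.
Darcy flux q = K · i = 2.390 × 0.008471 = 0.02024 m/day.
Seepage velocity v = q / n_e = 0.02024 / 0.17 = 0.1191 m/day.
Travel time t = L / v = 2210 / 0.1191 = 18558 days = 50.81 years.

50.8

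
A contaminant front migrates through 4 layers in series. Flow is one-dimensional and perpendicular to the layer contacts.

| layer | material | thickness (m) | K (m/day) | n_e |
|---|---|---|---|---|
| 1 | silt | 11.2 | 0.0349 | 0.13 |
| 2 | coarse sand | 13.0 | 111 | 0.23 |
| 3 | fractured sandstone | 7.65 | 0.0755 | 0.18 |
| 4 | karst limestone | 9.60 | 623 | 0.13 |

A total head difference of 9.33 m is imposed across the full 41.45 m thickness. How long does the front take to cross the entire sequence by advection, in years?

With flow normal to the layers, continuity requires the same specific discharge q through every layer.
Σ(b_i/K_i) = 11.2/0.0349 + 13.0/111 + 7.65/0.0755 + 9.60/623 = 422.4 d.
q = Δh / Σ(b_i/K_i) = 9.33 / 422.4 = 0.02209 m/day.
In each layer the seepage velocity is v_i = q/n_i, so the layer transit time is t_i = b_i·n_i / q:
  layer 1 (silt): t_1 = 11.2 × 0.13 / 0.02209 = 65.91 d
  layer 2 (coarse sand): t_2 = 13.0 × 0.23 / 0.02209 = 135.4 d
  layer 3 (fractured sandstone): t_3 = 7.65 × 0.18 / 0.02209 = 62.34 d
  layer 4 (karst limestone): t_4 = 9.60 × 0.13 / 0.02209 = 56.50 d
Total t = Σ t_i = 320.1 days = 0.8764 years.

0.876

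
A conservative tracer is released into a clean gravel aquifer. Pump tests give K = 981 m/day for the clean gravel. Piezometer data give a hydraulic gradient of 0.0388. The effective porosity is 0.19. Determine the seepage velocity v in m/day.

Hydraulic gradient i = 0.0388.
Darcy flux q = K · i = 981.0 × 0.03880 = 38.06 m/day.
Seepage velocity v = q / n_e = 38.06 / 0.19 = 200.3 m/day.

200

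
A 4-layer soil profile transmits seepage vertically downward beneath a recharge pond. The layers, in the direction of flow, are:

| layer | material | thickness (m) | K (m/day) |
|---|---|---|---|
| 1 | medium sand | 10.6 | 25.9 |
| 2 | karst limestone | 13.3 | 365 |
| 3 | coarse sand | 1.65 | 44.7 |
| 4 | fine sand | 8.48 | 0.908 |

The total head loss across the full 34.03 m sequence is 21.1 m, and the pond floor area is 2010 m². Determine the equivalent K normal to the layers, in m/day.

Flow is perpendicular to layering, so the layers act in series and the equivalent K is the thickness-weighted harmonic mean.
Total thickness L = 10.6 + 13.3 + 1.65 + 8.48 = 34.03 m.
Σ(b_i/K_i) = 10.6/25.9 + 13.3/365 + 1.65/44.7 + 8.48/0.908 = 9.822 d.
K_eq = L / Σ(b_i/K_i) = 34.03 / 9.822 = 3.465 m/day.

3.46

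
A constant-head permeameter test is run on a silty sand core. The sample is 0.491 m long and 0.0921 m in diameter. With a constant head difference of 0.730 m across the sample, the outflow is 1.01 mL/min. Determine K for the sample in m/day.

0.147

Cross-sectional area A = π·(d/2)² = π × (0.0921/2)² = 0.006662 m².
Convert discharge: 1.01 mL/min = 1.683e-08 m³/s.
Darcy's law rearranged: K = Q·L / (A·Δh) = 1.683e-08 × 0.491 / (0.006662 × 0.730) = 1.699e-06 m/s = 0.1468 m/day.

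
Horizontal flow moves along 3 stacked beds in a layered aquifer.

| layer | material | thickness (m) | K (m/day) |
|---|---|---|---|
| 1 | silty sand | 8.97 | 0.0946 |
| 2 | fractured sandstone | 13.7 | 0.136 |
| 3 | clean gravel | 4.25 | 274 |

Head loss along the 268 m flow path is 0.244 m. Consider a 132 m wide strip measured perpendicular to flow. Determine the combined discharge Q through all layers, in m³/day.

140

Flow is parallel to layering, so each bed carries its own Darcy discharge and the transmissivities add.
Σ(K_i·b_i) = 0.0946×8.97 + 0.136×13.7 + 274×4.25 = 1167 m²/day.
Hydraulic gradient i = Δh / L = 0.244 / 268 = 0.0009104.
Q = Σ(K_i·b_i) · W · i = 1167 × 132 × 0.0009104 = 140.3 m³/day.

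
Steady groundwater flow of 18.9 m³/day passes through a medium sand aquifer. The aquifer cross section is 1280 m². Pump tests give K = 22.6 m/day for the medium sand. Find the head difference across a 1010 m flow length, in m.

0.660

From Q = K·A·i, i = Q / (K·A) = 18.9 / (22.60 × 1280) = 0.0006533.
Head loss Δh = i · L = 0.0006533 × 1010 = 0.6599 m.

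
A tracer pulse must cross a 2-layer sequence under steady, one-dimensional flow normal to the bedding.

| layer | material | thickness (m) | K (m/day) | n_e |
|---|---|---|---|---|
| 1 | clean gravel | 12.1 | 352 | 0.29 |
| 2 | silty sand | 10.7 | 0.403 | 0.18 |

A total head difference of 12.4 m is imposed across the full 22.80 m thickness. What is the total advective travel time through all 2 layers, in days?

11.7

With flow normal to the layers, continuity requires the same specific discharge q through every layer.
Σ(b_i/K_i) = 12.1/352 + 10.7/0.403 = 26.59 d.
q = Δh / Σ(b_i/K_i) = 12.4 / 26.59 = 0.4664 m/day.
In each layer the seepage velocity is v_i = q/n_i, so the layer transit time is t_i = b_i·n_i / q:
  layer 1 (clean gravel): t_1 = 12.1 × 0.29 / 0.4664 = 7.523 d
  layer 2 (silty sand): t_2 = 10.7 × 0.18 / 0.4664 = 4.129 d
Total t = Σ t_i = 11.65 days.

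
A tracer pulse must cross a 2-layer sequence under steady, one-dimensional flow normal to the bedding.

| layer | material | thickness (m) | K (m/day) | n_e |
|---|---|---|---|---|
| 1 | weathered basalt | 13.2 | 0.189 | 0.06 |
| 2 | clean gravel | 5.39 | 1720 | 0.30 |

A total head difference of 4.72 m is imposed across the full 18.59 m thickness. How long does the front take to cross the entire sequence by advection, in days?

35.6

With flow normal to the layers, continuity requires the same specific discharge q through every layer.
Σ(b_i/K_i) = 13.2/0.189 + 5.39/1720 = 69.84 d.
q = Δh / Σ(b_i/K_i) = 4.72 / 69.84 = 0.06758 m/day.
In each layer the seepage velocity is v_i = q/n_i, so the layer transit time is t_i = b_i·n_i / q:
  layer 1 (weathered basalt): t_1 = 13.2 × 0.06 / 0.06758 = 11.72 d
  layer 2 (clean gravel): t_2 = 5.39 × 0.30 / 0.06758 = 23.93 d
Total t = Σ t_i = 35.65 days.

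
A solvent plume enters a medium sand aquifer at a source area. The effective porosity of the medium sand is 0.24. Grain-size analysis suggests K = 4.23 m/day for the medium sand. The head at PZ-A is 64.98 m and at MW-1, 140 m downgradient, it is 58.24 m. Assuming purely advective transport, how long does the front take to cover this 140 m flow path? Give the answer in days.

Hydraulic gradient i = (64.98 − 58.24) / 140 = 6.74 / 140 = 0.04814.
Darcy flux q = K · i = 4.230 × 0.04814 = 0.2036 m/day.
Seepage velocity v = q / n_e = 0.2036 / 0.24 = 0.8485 m/day.
Travel time t = L / v = 140 / 0.8485 = 165.0 days.

165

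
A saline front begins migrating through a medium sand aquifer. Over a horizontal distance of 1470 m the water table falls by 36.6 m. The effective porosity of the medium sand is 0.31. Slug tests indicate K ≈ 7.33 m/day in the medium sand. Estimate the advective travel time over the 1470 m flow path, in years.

6.84

Hydraulic gradient i = Δh / L = 36.6 / 1470 = 0.02490.
Darcy flux q = K · i = 7.330 × 0.02490 = 0.1825 m/day.
Seepage velocity v = q / n_e = 0.1825 / 0.31 = 0.5887 m/day.
Travel time t = L / v = 1470 / 0.5887 = 2497 days = 6.836 years.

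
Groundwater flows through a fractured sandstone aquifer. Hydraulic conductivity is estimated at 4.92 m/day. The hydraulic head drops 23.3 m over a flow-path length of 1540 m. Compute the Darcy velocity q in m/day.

0.0744

Hydraulic gradient i = Δh / L = 23.3 / 1540 = 0.01513.
Specific discharge q = K · i = 4.920 × 0.01513 = 0.07444 m/day.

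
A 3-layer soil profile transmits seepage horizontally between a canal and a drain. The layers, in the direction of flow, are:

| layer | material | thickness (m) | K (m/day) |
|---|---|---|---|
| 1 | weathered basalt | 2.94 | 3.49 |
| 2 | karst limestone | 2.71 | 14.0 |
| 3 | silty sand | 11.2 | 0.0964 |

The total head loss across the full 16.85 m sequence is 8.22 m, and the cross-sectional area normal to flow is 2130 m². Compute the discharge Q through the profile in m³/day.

Flow is perpendicular to layering, so the layers act in series and the equivalent K is the thickness-weighted harmonic mean.
Total thickness L = 2.94 + 2.71 + 11.2 = 16.85 m.
Σ(b_i/K_i) = 2.94/3.49 + 2.71/14.0 + 11.2/0.0964 = 117.2 d.
K_eq = L / Σ(b_i/K_i) = 16.85 / 117.2 = 0.1437 m/day.
Q = K_eq · A · (Δh/L) = 0.1437 × 2130 × (8.22/16.85) = 149.4 m³/day.

149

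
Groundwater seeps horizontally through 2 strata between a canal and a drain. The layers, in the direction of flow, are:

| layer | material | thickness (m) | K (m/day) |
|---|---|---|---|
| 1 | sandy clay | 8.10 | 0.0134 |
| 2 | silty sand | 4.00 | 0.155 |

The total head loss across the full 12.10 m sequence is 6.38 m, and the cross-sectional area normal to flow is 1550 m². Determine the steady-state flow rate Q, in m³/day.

15.7

Flow is perpendicular to layering, so the layers act in series and the equivalent K is the thickness-weighted harmonic mean.
Total thickness L = 8.10 + 4.00 = 12.10 m.
Σ(b_i/K_i) = 8.10/0.0134 + 4.00/0.155 = 630.3 d.
K_eq = L / Σ(b_i/K_i) = 12.10 / 630.3 = 0.01920 m/day.
Q = K_eq · A · (Δh/L) = 0.01920 × 1550 × (6.38/12.10) = 15.69 m³/day.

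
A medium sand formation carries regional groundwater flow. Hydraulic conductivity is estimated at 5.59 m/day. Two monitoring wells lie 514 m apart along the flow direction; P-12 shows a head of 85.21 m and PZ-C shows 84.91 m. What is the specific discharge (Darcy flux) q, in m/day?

0.00326

Hydraulic gradient i = (85.21 − 84.91) / 514 = 0.3 / 514 = 0.0005837.
Specific discharge q = K · i = 5.590 × 0.0005837 = 0.003263 m/day.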